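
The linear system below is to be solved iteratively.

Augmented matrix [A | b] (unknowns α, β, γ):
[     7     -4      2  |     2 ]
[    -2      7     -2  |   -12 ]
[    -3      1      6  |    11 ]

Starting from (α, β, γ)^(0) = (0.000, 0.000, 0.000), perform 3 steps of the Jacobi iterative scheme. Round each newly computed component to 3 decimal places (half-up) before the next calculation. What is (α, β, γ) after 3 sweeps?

(-0.994, -1.416, 1.410)

Iteration 1:
  α = (2 - (-4)·0.000 - (2)·0.000) / (7) = 0.286
  β = (-12 - (-2)·0.000 - (-2)·0.000) / (7) = -1.714
  γ = (11 - (-3)·0.000 - (1)·0.000) / (6) = 1.833
Iteration 2:
  α = (2 - (-4)·-1.714 - (2)·1.833) / (7) = -1.217
  β = (-12 - (-2)·0.286 - (-2)·1.833) / (7) = -1.109
  γ = (11 - (-3)·0.286 - (1)·-1.714) / (6) = 2.262
Iteration 3:
  α = (2 - (-4)·-1.109 - (2)·2.262) / (7) = -0.994
  β = (-12 - (-2)·-1.217 - (-2)·2.262) / (7) = -1.416
  γ = (11 - (-3)·-1.217 - (1)·-1.109) / (6) = 1.410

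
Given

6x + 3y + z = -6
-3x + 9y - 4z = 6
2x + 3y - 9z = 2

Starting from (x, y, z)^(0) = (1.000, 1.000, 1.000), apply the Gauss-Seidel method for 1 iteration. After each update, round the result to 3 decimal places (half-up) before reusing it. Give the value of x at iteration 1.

-1.667

Iteration 1:
  x = (-6 - (3)·1.000 - (1)·1.000) / (6) = -1.667
  y = (6 - (-3)·-1.667 - (-4)·1.000) / (9) = 0.555
  z = (2 - (2)·-1.667 - (3)·0.555) / (-9) = -0.408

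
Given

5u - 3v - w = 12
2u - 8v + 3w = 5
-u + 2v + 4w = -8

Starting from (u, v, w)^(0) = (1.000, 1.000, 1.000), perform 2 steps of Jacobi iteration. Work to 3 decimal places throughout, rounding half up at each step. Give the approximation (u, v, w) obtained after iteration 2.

(1.950, -0.669, -1.200)

Iteration 1:
  u = (12 - (-3)·1.000 - (-1)·1.000) / (5) = 3.200
  v = (5 - (2)·1.000 - (3)·1.000) / (-8) = 0.000
  w = (-8 - (-1)·1.000 - (2)·1.000) / (4) = -2.250
Iteration 2:
  u = (12 - (-3)·0.000 - (-1)·-2.250) / (5) = 1.950
  v = (5 - (2)·3.200 - (3)·-2.250) / (-8) = -0.669
  w = (-8 - (-1)·3.200 - (2)·0.000) / (4) = -1.200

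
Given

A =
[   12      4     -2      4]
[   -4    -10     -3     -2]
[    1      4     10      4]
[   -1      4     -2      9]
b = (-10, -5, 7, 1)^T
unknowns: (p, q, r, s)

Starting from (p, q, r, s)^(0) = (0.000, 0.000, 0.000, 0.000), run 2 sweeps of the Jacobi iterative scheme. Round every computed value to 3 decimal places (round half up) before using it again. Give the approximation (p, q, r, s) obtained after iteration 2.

(-0.920, 0.601, 0.539, -0.048)

Iteration 1:
  p = (-10 - (4)·0.000 - (-2)·0.000 - (4)·0.000) / (12) = -0.833
  q = (-5 - (-4)·0.000 - (-3)·0.000 - (-2)·0.000) / (-10) = 0.500
  r = (7 - (1)·0.000 - (4)·0.000 - (4)·0.000) / (10) = 0.700
  s = (1 - (-1)·0.000 - (4)·0.000 - (-2)·0.000) / (9) = 0.111
Iteration 2:
  p = (-10 - (4)·0.500 - (-2)·0.700 - (4)·0.111) / (12) = -0.920
  q = (-5 - (-4)·-0.833 - (-3)·0.700 - (-2)·0.111) / (-10) = 0.601
  r = (7 - (1)·-0.833 - (4)·0.500 - (4)·0.111) / (10) = 0.539
  s = (1 - (-1)·-0.833 - (4)·0.500 - (-2)·0.700) / (9) = -0.048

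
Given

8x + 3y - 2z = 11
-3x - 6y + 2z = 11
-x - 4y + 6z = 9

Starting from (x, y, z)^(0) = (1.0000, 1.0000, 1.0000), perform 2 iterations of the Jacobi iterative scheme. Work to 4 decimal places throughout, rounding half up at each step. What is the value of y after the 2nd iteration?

-1.6806

Iteration 1:
  x = (11 - (3)·1.0000 - (-2)·1.0000) / (8) = 1.2500
  y = (11 - (-3)·1.0000 - (2)·1.0000) / (-6) = -2.0000
  z = (9 - (-1)·1.0000 - (-4)·1.0000) / (6) = 2.3333
Iteration 2:
  x = (11 - (3)·-2.0000 - (-2)·2.3333) / (8) = 2.7083
  y = (11 - (-3)·1.2500 - (2)·2.3333) / (-6) = -1.6806
  z = (9 - (-1)·1.2500 - (-4)·-2.0000) / (6) = 0.3750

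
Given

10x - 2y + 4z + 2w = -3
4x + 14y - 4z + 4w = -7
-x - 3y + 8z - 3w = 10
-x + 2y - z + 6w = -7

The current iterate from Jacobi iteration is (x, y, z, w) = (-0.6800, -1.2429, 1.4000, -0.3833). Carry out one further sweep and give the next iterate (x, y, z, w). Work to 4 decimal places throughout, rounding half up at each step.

(-1.0319, 0.2038, 0.5552, -0.6324)

One sweep:
  x = (-3 - (-2)·-1.2429 - (4)·1.4000 - (2)·-0.3833) / (10) = -1.0319
  y = (-7 - (4)·-0.6800 - (-4)·1.4000 - (4)·-0.3833) / (14) = 0.2038
  z = (10 - (-1)·-0.6800 - (-3)·-1.2429 - (-3)·-0.3833) / (8) = 0.5552
  w = (-7 - (-1)·-0.6800 - (2)·-1.2429 - (-1)·1.4000) / (6) = -0.6324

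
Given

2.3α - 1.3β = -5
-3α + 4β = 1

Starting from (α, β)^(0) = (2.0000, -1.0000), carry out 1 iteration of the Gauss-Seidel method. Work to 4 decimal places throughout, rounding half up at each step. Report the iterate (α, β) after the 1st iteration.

Iteration 1:
  α = (-5 - (-1.3)·-1.0000) / (2.3) = -2.7391
  β = (1 - (-3)·-2.7391) / (4) = -1.8043

(-2.7391, -1.8043)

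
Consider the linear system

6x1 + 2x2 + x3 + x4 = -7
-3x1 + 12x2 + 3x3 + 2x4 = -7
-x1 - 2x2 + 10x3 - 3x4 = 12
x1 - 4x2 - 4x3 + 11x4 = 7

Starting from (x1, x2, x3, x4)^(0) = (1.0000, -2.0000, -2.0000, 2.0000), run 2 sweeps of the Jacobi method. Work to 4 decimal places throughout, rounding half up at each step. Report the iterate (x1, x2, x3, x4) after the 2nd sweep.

(-1.2096, -0.9318, 0.8439, 1.1667)

Iteration 1:
  x1 = (-7 - (2)·-2.0000 - (1)·-2.0000 - (1)·2.0000) / (6) = -0.5000
  x2 = (-7 - (-3)·1.0000 - (3)·-2.0000 - (2)·2.0000) / (12) = -0.1667
  x3 = (12 - (-1)·1.0000 - (-2)·-2.0000 - (-3)·2.0000) / (10) = 1.5000
  x4 = (7 - (1)·1.0000 - (-4)·-2.0000 - (-4)·-2.0000) / (11) = -0.9091
Iteration 2:
  x1 = (-7 - (2)·-0.1667 - (1)·1.5000 - (1)·-0.9091) / (6) = -1.2096
  x2 = (-7 - (-3)·-0.5000 - (3)·1.5000 - (2)·-0.9091) / (12) = -0.9318
  x3 = (12 - (-1)·-0.5000 - (-2)·-0.1667 - (-3)·-0.9091) / (10) = 0.8439
  x4 = (7 - (1)·-0.5000 - (-4)·-0.1667 - (-4)·1.5000) / (11) = 1.1667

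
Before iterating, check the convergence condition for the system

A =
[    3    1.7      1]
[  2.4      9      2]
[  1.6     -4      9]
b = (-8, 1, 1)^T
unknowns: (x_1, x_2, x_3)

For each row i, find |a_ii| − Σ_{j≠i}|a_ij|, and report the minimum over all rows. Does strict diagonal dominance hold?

row 1: |3| − (1.7+1) = 0.3
row 2: |9| − (2.4+2) = 4.6
row 3: |9| − (1.6+4) = 3.4
minimum over rows = 0.3 → strictly diagonally dominant (convergence guaranteed)

0.3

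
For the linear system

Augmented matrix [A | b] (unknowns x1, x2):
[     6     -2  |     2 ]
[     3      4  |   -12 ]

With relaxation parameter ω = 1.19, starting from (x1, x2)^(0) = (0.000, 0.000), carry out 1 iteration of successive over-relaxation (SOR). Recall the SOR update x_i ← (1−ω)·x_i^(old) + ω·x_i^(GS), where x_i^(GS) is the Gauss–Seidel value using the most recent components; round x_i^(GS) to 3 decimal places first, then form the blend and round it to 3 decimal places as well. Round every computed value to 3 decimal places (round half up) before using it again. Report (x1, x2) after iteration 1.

(0.396, -3.923)

Iteration 1:
  x1: GS value = (2 - (-2)·0.000) / (6) = 0.333;  x1 ← (1−ω)·0.000 + ω·0.333 = 0.396
  x2: GS value = (-12 - (3)·0.396) / (4) = -3.297;  x2 ← (1−ω)·0.000 + ω·-3.297 = -3.923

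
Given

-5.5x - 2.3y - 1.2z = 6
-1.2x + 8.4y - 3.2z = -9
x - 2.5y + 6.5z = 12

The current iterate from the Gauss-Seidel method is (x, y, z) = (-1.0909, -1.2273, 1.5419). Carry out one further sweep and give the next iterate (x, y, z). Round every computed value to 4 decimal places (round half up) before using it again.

One sweep:
  x = (6 - (-2.3)·-1.2273 - (-1.2)·1.5419) / (-5.5) = -0.9141
  y = (-9 - (-1.2)·-0.9141 - (-3.2)·1.5419) / (8.4) = -0.6146
  z = (12 - (1)·-0.9141 - (-2.5)·-0.6146) / (6.5) = 1.7504

(-0.9141, -0.6146, 1.7504)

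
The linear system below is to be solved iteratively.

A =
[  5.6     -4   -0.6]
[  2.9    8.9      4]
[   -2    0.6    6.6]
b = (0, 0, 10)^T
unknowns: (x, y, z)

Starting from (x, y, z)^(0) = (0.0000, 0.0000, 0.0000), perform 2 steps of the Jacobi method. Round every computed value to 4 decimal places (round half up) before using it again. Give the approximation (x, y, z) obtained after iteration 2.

Iteration 1:
  x = (0 - (-4)·0.0000 - (-0.6)·0.0000) / (5.6) = 0.0000
  y = (0 - (2.9)·0.0000 - (4)·0.0000) / (8.9) = 0.0000
  z = (10 - (-2)·0.0000 - (0.6)·0.0000) / (6.6) = 1.5152
Iteration 2:
  x = (0 - (-4)·0.0000 - (-0.6)·1.5152) / (5.6) = 0.1623
  y = (0 - (2.9)·0.0000 - (4)·1.5152) / (8.9) = -0.6810
  z = (10 - (-2)·0.0000 - (0.6)·0.0000) / (6.6) = 1.5152

(0.1623, -0.6810, 1.5152)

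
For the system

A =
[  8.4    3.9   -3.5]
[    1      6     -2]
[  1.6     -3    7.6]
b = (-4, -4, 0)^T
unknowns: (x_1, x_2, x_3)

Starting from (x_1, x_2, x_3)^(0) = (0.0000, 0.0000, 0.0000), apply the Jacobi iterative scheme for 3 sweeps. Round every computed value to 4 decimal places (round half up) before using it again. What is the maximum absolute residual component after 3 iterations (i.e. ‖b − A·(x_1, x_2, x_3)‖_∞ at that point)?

Iteration 1:
  x_1 = (-4 - (3.9)·0.0000 - (-3.5)·0.0000) / (8.4) = -0.4762
  x_2 = (-4 - (1)·0.0000 - (-2)·0.0000) / (6) = -0.6667
  x_3 = (0 - (1.6)·0.0000 - (-3)·0.0000) / (7.6) = 0.0000
Iteration 2:
  x_1 = (-4 - (3.9)·-0.6667 - (-3.5)·0.0000) / (8.4) = -0.1667
  x_2 = (-4 - (1)·-0.4762 - (-2)·0.0000) / (6) = -0.5873
  x_3 = (0 - (1.6)·-0.4762 - (-3)·-0.6667) / (7.6) = -0.1629
Iteration 3:
  x_1 = (-4 - (3.9)·-0.5873 - (-3.5)·-0.1629) / (8.4) = -0.2714
  x_2 = (-4 - (1)·-0.1667 - (-2)·-0.1629) / (6) = -0.6932
  x_3 = (0 - (1.6)·-0.1667 - (-3)·-0.5873) / (7.6) = -0.1967
Residual b − A·x = (0.2948, 0.0372, -0.1504); ∞-norm = 0.2948

0.2948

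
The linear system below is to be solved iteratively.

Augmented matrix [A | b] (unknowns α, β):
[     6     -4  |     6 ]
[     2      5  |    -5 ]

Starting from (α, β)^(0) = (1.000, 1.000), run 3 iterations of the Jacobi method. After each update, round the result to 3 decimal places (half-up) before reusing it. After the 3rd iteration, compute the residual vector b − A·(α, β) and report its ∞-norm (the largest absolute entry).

2.558

Iteration 1:
  α = (6 - (-4)·1.000) / (6) = 1.667
  β = (-5 - (2)·1.000) / (5) = -1.400
Iteration 2:
  α = (6 - (-4)·-1.400) / (6) = 0.067
  β = (-5 - (2)·1.667) / (5) = -1.667
Iteration 3:
  α = (6 - (-4)·-1.667) / (6) = -0.111
  β = (-5 - (2)·0.067) / (5) = -1.027
Residual b − A·x = (2.558, 0.357); ∞-norm = 2.558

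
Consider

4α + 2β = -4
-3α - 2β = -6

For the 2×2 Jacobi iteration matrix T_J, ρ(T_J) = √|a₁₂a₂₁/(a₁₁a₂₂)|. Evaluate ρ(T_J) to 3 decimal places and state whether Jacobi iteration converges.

a₁₂a₂₁/(a₁₁a₂₂) = (2)·(-3) / ((4)·(-2)) = 0.750000
ρ = √|0.750000| = √0.750000 = 0.866
ρ < 1, so Jacobi converges

0.866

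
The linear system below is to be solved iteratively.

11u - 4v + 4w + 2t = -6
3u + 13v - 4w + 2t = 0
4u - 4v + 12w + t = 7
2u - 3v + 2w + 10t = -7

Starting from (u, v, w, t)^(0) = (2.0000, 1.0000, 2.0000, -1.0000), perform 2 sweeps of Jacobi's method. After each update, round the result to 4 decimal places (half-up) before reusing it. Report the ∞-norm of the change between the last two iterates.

Iteration 1:
  u = (-6 - (-4)·1.0000 - (4)·2.0000 - (2)·-1.0000) / (11) = -0.7273
  v = (0 - (3)·2.0000 - (-4)·2.0000 - (2)·-1.0000) / (13) = 0.3077
  w = (7 - (4)·2.0000 - (-4)·1.0000 - (1)·-1.0000) / (12) = 0.3333
  t = (-7 - (2)·2.0000 - (-3)·1.0000 - (2)·2.0000) / (10) = -1.2000
Iteration 2:
  u = (-6 - (-4)·0.3077 - (4)·0.3333 - (2)·-1.2000) / (11) = -0.3366
  v = (0 - (3)·-0.7273 - (-4)·0.3333 - (2)·-1.2000) / (13) = 0.4550
  w = (7 - (4)·-0.7273 - (-4)·0.3077 - (1)·-1.2000) / (12) = 1.0283
  t = (-7 - (2)·-0.7273 - (-3)·0.3077 - (2)·0.3333) / (10) = -0.5289
Change: (0.3907, 0.1473, 0.6950, 0.6711) → max |·| = 0.6950

0.6950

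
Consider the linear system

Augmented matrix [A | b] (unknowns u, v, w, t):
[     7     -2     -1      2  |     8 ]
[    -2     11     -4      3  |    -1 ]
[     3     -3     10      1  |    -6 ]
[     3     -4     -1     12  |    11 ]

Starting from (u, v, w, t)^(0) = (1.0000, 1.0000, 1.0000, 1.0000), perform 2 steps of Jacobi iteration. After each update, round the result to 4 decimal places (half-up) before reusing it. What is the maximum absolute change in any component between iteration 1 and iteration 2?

Iteration 1:
  u = (8 - (-2)·1.0000 - (-1)·1.0000 - (2)·1.0000) / (7) = 1.2857
  v = (-1 - (-2)·1.0000 - (-4)·1.0000 - (3)·1.0000) / (11) = 0.1818
  w = (-6 - (3)·1.0000 - (-3)·1.0000 - (1)·1.0000) / (10) = -0.7000
  t = (11 - (3)·1.0000 - (-4)·1.0000 - (-1)·1.0000) / (12) = 1.0833
Iteration 2:
  u = (8 - (-2)·0.1818 - (-1)·-0.7000 - (2)·1.0833) / (7) = 0.7853
  v = (-1 - (-2)·1.2857 - (-4)·-0.7000 - (3)·1.0833) / (11) = -0.4071
  w = (-6 - (3)·1.2857 - (-3)·0.1818 - (1)·1.0833) / (10) = -1.0395
  t = (11 - (3)·1.2857 - (-4)·0.1818 - (-1)·-0.7000) / (12) = 0.5975
Change: (-0.5004, -0.5889, -0.3395, -0.4858) → max |·| = 0.5889

0.5889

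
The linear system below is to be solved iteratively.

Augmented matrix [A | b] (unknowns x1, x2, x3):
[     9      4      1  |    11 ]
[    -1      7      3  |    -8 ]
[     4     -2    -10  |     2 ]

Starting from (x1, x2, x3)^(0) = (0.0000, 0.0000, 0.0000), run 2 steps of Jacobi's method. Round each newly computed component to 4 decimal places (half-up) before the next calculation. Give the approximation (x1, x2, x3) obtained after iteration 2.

(1.7524, -0.8825, 0.5175)

Iteration 1:
  x1 = (11 - (4)·0.0000 - (1)·0.0000) / (9) = 1.2222
  x2 = (-8 - (-1)·0.0000 - (3)·0.0000) / (7) = -1.1429
  x3 = (2 - (4)·0.0000 - (-2)·0.0000) / (-10) = -0.2000
Iteration 2:
  x1 = (11 - (4)·-1.1429 - (1)·-0.2000) / (9) = 1.7524
  x2 = (-8 - (-1)·1.2222 - (3)·-0.2000) / (7) = -0.8825
  x3 = (2 - (4)·1.2222 - (-2)·-1.1429) / (-10) = 0.5175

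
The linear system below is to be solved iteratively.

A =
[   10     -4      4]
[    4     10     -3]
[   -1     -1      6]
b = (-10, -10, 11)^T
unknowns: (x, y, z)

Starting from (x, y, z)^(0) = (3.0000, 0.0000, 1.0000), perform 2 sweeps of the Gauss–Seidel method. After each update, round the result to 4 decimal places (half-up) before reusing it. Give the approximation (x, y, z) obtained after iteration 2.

(-1.6867, 0.1477, 1.5768)

Iteration 1:
  x = (-10 - (-4)·0.0000 - (4)·1.0000) / (10) = -1.4000
  y = (-10 - (4)·-1.4000 - (-3)·1.0000) / (10) = -0.1400
  z = (11 - (-1)·-1.4000 - (-1)·-0.1400) / (6) = 1.5767
Iteration 2:
  x = (-10 - (-4)·-0.1400 - (4)·1.5767) / (10) = -1.6867
  y = (-10 - (4)·-1.6867 - (-3)·1.5767) / (10) = 0.1477
  z = (11 - (-1)·-1.6867 - (-1)·0.1477) / (6) = 1.5768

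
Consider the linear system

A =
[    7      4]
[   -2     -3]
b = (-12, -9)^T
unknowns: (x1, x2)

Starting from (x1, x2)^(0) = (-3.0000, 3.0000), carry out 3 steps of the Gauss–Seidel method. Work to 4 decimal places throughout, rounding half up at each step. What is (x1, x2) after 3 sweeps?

(-5.2323, 6.4882)

Iteration 1:
  x1 = (-12 - (4)·3.0000) / (7) = -3.4286
  x2 = (-9 - (-2)·-3.4286) / (-3) = 5.2857
Iteration 2:
  x1 = (-12 - (4)·5.2857) / (7) = -4.7347
  x2 = (-9 - (-2)·-4.7347) / (-3) = 6.1565
Iteration 3:
  x1 = (-12 - (4)·6.1565) / (7) = -5.2323
  x2 = (-9 - (-2)·-5.2323) / (-3) = 6.4882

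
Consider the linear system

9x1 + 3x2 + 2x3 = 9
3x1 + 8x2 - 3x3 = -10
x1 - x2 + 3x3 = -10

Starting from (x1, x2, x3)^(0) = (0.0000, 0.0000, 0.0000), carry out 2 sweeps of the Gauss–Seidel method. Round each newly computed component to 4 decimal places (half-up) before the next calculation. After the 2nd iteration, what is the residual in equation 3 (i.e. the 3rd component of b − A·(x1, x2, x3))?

-0.0001

Iteration 1:
  x1 = (9 - (3)·0.0000 - (2)·0.0000) / (9) = 1.0000
  x2 = (-10 - (3)·1.0000 - (-3)·0.0000) / (8) = -1.6250
  x3 = (-10 - (1)·1.0000 - (-1)·-1.6250) / (3) = -4.2083
Iteration 2:
  x1 = (9 - (3)·-1.6250 - (2)·-4.2083) / (9) = 2.4768
  x2 = (-10 - (3)·2.4768 - (-3)·-4.2083) / (8) = -3.7569
  x3 = (-10 - (1)·2.4768 - (-1)·-3.7569) / (3) = -5.4112
Residual b − A·x = (8.8019, -3.6088, -0.0001)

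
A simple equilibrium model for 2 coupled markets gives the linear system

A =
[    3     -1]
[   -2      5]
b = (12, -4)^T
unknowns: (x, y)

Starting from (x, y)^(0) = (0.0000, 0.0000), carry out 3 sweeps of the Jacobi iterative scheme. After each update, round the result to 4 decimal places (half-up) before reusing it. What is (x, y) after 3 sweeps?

Iteration 1:
  x = (12 - (-1)·0.0000) / (3) = 4.0000
  y = (-4 - (-2)·0.0000) / (5) = -0.8000
Iteration 2:
  x = (12 - (-1)·-0.8000) / (3) = 3.7333
  y = (-4 - (-2)·4.0000) / (5) = 0.8000
Iteration 3:
  x = (12 - (-1)·0.8000) / (3) = 4.2667
  y = (-4 - (-2)·3.7333) / (5) = 0.6933

(4.2667, 0.6933)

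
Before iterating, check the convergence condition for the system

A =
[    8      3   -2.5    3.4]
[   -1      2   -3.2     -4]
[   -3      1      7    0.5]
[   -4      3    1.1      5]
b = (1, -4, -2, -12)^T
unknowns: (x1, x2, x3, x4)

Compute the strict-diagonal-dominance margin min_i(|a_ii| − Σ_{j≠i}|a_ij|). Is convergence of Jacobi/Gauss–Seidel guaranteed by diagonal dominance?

row 1: |8| − (3+2.5+3.4) = -0.9
row 2: |2| − (1+3.2+4) = -6.2
row 3: |7| − (3+1+0.5) = 2.5
row 4: |5| − (4+3+1.1) = -3.1
minimum over rows = -6.2 → not strictly diagonally dominant

-6.2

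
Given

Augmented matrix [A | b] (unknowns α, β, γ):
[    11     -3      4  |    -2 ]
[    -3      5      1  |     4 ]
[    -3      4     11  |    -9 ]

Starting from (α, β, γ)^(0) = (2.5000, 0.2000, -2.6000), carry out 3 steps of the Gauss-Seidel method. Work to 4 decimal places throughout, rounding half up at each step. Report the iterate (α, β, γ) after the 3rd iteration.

Iteration 1:
  α = (-2 - (-3)·0.2000 - (4)·-2.6000) / (11) = 0.8182
  β = (4 - (-3)·0.8182 - (1)·-2.6000) / (5) = 1.8109
  γ = (-9 - (-3)·0.8182 - (4)·1.8109) / (11) = -1.2535
Iteration 2:
  α = (-2 - (-3)·1.8109 - (4)·-1.2535) / (11) = 0.7679
  β = (4 - (-3)·0.7679 - (1)·-1.2535) / (5) = 1.5114
  γ = (-9 - (-3)·0.7679 - (4)·1.5114) / (11) = -1.1584
Iteration 3:
  α = (-2 - (-3)·1.5114 - (4)·-1.1584) / (11) = 0.6516
  β = (4 - (-3)·0.6516 - (1)·-1.1584) / (5) = 1.4226
  γ = (-9 - (-3)·0.6516 - (4)·1.4226) / (11) = -1.1578

(0.6516, 1.4226, -1.1578)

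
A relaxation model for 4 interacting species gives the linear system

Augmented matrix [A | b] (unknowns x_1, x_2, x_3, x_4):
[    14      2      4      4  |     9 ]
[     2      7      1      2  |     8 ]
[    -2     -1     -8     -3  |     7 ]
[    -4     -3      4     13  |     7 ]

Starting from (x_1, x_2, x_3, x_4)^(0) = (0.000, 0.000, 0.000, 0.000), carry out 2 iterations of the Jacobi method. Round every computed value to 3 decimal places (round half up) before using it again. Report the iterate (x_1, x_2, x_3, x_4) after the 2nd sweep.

Iteration 1:
  x_1 = (9 - (2)·0.000 - (4)·0.000 - (4)·0.000) / (14) = 0.643
  x_2 = (8 - (2)·0.000 - (1)·0.000 - (2)·0.000) / (7) = 1.143
  x_3 = (7 - (-2)·0.000 - (-1)·0.000 - (-3)·0.000) / (-8) = -0.875
  x_4 = (7 - (-4)·0.000 - (-3)·0.000 - (4)·0.000) / (13) = 0.538
Iteration 2:
  x_1 = (9 - (2)·1.143 - (4)·-0.875 - (4)·0.538) / (14) = 0.576
  x_2 = (8 - (2)·0.643 - (1)·-0.875 - (2)·0.538) / (7) = 0.930
  x_3 = (7 - (-2)·0.643 - (-1)·1.143 - (-3)·0.538) / (-8) = -1.380
  x_4 = (7 - (-4)·0.643 - (-3)·1.143 - (4)·-0.875) / (13) = 1.269

(0.576, 0.930, -1.380, 1.269)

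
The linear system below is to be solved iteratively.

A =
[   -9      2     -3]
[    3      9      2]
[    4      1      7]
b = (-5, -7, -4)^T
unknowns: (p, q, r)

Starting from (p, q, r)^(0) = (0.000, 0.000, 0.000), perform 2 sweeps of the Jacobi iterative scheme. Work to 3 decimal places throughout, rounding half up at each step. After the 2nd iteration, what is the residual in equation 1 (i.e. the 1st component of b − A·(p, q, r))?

-0.505

Iteration 1:
  p = (-5 - (2)·0.000 - (-3)·0.000) / (-9) = 0.556
  q = (-7 - (3)·0.000 - (2)·0.000) / (9) = -0.778
  r = (-4 - (4)·0.000 - (1)·0.000) / (7) = -0.571
Iteration 2:
  p = (-5 - (2)·-0.778 - (-3)·-0.571) / (-9) = 0.573
  q = (-7 - (3)·0.556 - (2)·-0.571) / (9) = -0.836
  r = (-4 - (4)·0.556 - (1)·-0.778) / (7) = -0.778
Residual b − A·x = (-0.505, 0.361, -0.010)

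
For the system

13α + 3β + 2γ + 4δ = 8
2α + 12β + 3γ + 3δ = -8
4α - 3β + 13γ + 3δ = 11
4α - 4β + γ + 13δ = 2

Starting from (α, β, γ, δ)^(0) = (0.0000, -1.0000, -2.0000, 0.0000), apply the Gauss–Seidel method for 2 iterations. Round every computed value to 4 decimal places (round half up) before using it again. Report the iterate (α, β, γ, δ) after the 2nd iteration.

Iteration 1:
  α = (8 - (3)·-1.0000 - (2)·-2.0000 - (4)·0.0000) / (13) = 1.1538
  β = (-8 - (2)·1.1538 - (3)·-2.0000 - (3)·0.0000) / (12) = -0.3590
  γ = (11 - (4)·1.1538 - (-3)·-0.3590 - (3)·0.0000) / (13) = 0.4083
  δ = (2 - (4)·1.1538 - (-4)·-0.3590 - (1)·0.4083) / (13) = -0.3430
Iteration 2:
  α = (8 - (3)·-0.3590 - (2)·0.4083 - (4)·-0.3430) / (13) = 0.7410
  β = (-8 - (2)·0.7410 - (3)·0.4083 - (3)·-0.3430) / (12) = -0.8065
  γ = (11 - (4)·0.7410 - (-3)·-0.8065 - (3)·-0.3430) / (13) = 0.5112
  δ = (2 - (4)·0.7410 - (-4)·-0.8065 - (1)·0.5112) / (13) = -0.3616

(0.7410, -0.8065, 0.5112, -0.3616)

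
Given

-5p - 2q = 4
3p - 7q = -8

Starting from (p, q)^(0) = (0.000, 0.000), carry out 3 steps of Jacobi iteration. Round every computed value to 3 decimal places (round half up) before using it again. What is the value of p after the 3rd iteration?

-1.120

Iteration 1:
  p = (4 - (-2)·0.000) / (-5) = -0.800
  q = (-8 - (3)·0.000) / (-7) = 1.143
Iteration 2:
  p = (4 - (-2)·1.143) / (-5) = -1.257
  q = (-8 - (3)·-0.800) / (-7) = 0.800
Iteration 3:
  p = (4 - (-2)·0.800) / (-5) = -1.120
  q = (-8 - (3)·-1.257) / (-7) = 0.604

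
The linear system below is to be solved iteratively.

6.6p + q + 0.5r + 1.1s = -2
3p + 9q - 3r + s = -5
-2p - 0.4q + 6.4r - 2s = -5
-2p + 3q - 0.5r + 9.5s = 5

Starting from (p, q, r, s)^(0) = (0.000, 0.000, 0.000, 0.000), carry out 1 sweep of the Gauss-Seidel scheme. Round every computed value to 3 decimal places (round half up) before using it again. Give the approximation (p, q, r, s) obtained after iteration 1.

(-0.303, -0.455, -0.904, 0.559)

Iteration 1:
  p = (-2 - (1)·0.000 - (0.5)·0.000 - (1.1)·0.000) / (6.6) = -0.303
  q = (-5 - (3)·-0.303 - (-3)·0.000 - (1)·0.000) / (9) = -0.455
  r = (-5 - (-2)·-0.303 - (-0.4)·-0.455 - (-2)·0.000) / (6.4) = -0.904
  s = (5 - (-2)·-0.303 - (3)·-0.455 - (-0.5)·-0.904) / (9.5) = 0.559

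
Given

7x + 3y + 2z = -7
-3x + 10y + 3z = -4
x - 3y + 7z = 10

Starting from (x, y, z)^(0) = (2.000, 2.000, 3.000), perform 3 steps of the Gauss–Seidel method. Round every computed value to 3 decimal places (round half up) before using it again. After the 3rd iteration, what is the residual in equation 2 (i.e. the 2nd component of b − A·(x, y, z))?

Iteration 1:
  x = (-7 - (3)·2.000 - (2)·3.000) / (7) = -2.714
  y = (-4 - (-3)·-2.714 - (3)·3.000) / (10) = -2.114
  z = (10 - (1)·-2.714 - (-3)·-2.114) / (7) = 0.910
Iteration 2:
  x = (-7 - (3)·-2.114 - (2)·0.910) / (7) = -0.354
  y = (-4 - (-3)·-0.354 - (3)·0.910) / (10) = -0.779
  z = (10 - (1)·-0.354 - (-3)·-0.779) / (7) = 1.145
Iteration 3:
  x = (-7 - (3)·-0.779 - (2)·1.145) / (7) = -0.993
  y = (-4 - (-3)·-0.993 - (3)·1.145) / (10) = -1.041
  z = (10 - (1)·-0.993 - (-3)·-1.041) / (7) = 1.124
Residual b − A·x = (0.826, 0.059, 0.002)

0.059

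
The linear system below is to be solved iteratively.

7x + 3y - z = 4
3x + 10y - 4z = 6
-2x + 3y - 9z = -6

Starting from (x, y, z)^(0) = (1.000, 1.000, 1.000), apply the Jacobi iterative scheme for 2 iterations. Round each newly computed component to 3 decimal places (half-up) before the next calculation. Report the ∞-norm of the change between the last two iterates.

Iteration 1:
  x = (4 - (3)·1.000 - (-1)·1.000) / (7) = 0.286
  y = (6 - (3)·1.000 - (-4)·1.000) / (10) = 0.700
  z = (-6 - (-2)·1.000 - (3)·1.000) / (-9) = 0.778
Iteration 2:
  x = (4 - (3)·0.700 - (-1)·0.778) / (7) = 0.383
  y = (6 - (3)·0.286 - (-4)·0.778) / (10) = 0.825
  z = (-6 - (-2)·0.286 - (3)·0.700) / (-9) = 0.836
Change: (0.097, 0.125, 0.058) → max |·| = 0.125

0.125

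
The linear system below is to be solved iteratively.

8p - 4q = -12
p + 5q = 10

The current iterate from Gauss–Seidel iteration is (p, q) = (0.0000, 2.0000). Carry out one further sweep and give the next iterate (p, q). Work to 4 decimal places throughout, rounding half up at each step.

(-0.5000, 2.1000)

One sweep:
  p = (-12 - (-4)·2.0000) / (8) = -0.5000
  q = (10 - (1)·-0.5000) / (5) = 2.1000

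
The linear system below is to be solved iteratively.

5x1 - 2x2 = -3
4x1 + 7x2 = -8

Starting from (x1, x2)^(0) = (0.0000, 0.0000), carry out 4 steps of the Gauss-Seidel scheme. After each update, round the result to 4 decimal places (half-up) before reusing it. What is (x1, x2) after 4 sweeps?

Iteration 1:
  x1 = (-3 - (-2)·0.0000) / (5) = -0.6000
  x2 = (-8 - (4)·-0.6000) / (7) = -0.8000
Iteration 2:
  x1 = (-3 - (-2)·-0.8000) / (5) = -0.9200
  x2 = (-8 - (4)·-0.9200) / (7) = -0.6171
Iteration 3:
  x1 = (-3 - (-2)·-0.6171) / (5) = -0.8468
  x2 = (-8 - (4)·-0.8468) / (7) = -0.6590
Iteration 4:
  x1 = (-3 - (-2)·-0.6590) / (5) = -0.8636
  x2 = (-8 - (4)·-0.8636) / (7) = -0.6494

(-0.8636, -0.6494)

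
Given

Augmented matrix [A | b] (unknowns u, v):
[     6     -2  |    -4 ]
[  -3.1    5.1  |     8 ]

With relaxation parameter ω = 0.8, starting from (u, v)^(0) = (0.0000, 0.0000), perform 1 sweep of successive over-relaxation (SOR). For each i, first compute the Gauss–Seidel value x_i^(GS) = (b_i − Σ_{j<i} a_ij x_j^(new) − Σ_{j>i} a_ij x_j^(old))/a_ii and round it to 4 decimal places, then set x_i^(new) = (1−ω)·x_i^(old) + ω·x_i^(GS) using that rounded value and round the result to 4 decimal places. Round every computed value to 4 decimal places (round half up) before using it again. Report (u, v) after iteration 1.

(-0.5334, 0.9955)

Iteration 1:
  u: GS value = (-4 - (-2)·0.0000) / (6) = -0.6667;  u ← (1−ω)·0.0000 + ω·-0.6667 = -0.5334
  v: GS value = (8 - (-3.1)·-0.5334) / (5.1) = 1.2444;  v ← (1−ω)·0.0000 + ω·1.2444 = 0.9955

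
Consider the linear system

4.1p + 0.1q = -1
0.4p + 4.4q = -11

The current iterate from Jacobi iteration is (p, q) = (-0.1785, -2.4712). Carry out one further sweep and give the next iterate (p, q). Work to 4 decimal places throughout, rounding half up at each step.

(-0.1836, -2.4838)

One sweep:
  p = (-1 - (0.1)·-2.4712) / (4.1) = -0.1836
  q = (-11 - (0.4)·-0.1785) / (4.4) = -2.4838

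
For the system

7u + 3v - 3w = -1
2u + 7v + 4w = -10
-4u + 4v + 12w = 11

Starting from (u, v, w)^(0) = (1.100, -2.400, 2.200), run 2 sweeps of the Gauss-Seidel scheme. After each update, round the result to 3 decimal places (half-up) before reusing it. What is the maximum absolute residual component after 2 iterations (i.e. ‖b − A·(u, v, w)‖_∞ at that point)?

Iteration 1:
  u = (-1 - (3)·-2.400 - (-3)·2.200) / (7) = 1.829
  v = (-10 - (2)·1.829 - (4)·2.200) / (7) = -3.208
  w = (11 - (-4)·1.829 - (4)·-3.208) / (12) = 2.596
Iteration 2:
  u = (-1 - (3)·-3.208 - (-3)·2.596) / (7) = 2.345
  v = (-10 - (2)·2.345 - (4)·2.596) / (7) = -3.582
  w = (11 - (-4)·2.345 - (4)·-3.582) / (12) = 2.892
Residual b − A·x = (2.007, -1.184, 0.004); ∞-norm = 2.007

2.007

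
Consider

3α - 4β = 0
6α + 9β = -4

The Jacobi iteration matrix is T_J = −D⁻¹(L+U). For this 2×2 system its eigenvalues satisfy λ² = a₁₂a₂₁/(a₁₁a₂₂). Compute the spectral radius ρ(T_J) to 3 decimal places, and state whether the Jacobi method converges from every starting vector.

a₁₂a₂₁/(a₁₁a₂₂) = (-4)·(6) / ((3)·(9)) = -0.888889
ρ = √|-0.888889| = √0.888889 = 0.943
ρ < 1, so Jacobi converges

0.943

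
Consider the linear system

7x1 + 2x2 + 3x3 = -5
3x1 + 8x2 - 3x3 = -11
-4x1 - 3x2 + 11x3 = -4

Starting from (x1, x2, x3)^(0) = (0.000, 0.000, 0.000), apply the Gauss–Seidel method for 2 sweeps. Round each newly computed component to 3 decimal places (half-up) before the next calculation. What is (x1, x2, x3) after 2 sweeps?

(-0.002, -1.721, -0.834)

Iteration 1:
  x1 = (-5 - (2)·0.000 - (3)·0.000) / (7) = -0.714
  x2 = (-11 - (3)·-0.714 - (-3)·0.000) / (8) = -1.107
  x3 = (-4 - (-4)·-0.714 - (-3)·-1.107) / (11) = -0.925
Iteration 2:
  x1 = (-5 - (2)·-1.107 - (3)·-0.925) / (7) = -0.002
  x2 = (-11 - (3)·-0.002 - (-3)·-0.925) / (8) = -1.721
  x3 = (-4 - (-4)·-0.002 - (-3)·-1.721) / (11) = -0.834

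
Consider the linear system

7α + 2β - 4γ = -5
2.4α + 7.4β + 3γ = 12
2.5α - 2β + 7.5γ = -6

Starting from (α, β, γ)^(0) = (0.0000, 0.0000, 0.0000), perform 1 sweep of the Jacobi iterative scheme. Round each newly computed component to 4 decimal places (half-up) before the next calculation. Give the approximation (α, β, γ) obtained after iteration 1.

(-0.7143, 1.6216, -0.8000)

Iteration 1:
  α = (-5 - (2)·0.0000 - (-4)·0.0000) / (7) = -0.7143
  β = (12 - (2.4)·0.0000 - (3)·0.0000) / (7.4) = 1.6216
  γ = (-6 - (2.5)·0.0000 - (-2)·0.0000) / (7.5) = -0.8000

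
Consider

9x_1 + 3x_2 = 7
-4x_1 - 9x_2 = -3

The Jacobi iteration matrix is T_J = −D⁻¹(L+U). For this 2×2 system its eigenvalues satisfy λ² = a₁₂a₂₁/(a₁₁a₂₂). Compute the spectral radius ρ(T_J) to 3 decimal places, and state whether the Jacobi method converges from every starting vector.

a₁₂a₂₁/(a₁₁a₂₂) = (3)·(-4) / ((9)·(-9)) = 0.148148
ρ = √|0.148148| = √0.148148 = 0.385
ρ < 1, so Jacobi converges

0.385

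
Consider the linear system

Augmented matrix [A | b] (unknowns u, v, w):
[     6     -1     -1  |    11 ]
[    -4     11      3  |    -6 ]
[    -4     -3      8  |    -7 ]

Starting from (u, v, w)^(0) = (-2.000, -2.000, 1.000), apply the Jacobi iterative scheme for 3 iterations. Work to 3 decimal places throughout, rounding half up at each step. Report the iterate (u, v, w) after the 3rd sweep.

(1.859, 0.038, -0.015)

Iteration 1:
  u = (11 - (-1)·-2.000 - (-1)·1.000) / (6) = 1.667
  v = (-6 - (-4)·-2.000 - (3)·1.000) / (11) = -1.545
  w = (-7 - (-4)·-2.000 - (-3)·-2.000) / (8) = -2.625
Iteration 2:
  u = (11 - (-1)·-1.545 - (-1)·-2.625) / (6) = 1.138
  v = (-6 - (-4)·1.667 - (3)·-2.625) / (11) = 0.777
  w = (-7 - (-4)·1.667 - (-3)·-1.545) / (8) = -0.621
Iteration 3:
  u = (11 - (-1)·0.777 - (-1)·-0.621) / (6) = 1.859
  v = (-6 - (-4)·1.138 - (3)·-0.621) / (11) = 0.038
  w = (-7 - (-4)·1.138 - (-3)·0.777) / (8) = -0.015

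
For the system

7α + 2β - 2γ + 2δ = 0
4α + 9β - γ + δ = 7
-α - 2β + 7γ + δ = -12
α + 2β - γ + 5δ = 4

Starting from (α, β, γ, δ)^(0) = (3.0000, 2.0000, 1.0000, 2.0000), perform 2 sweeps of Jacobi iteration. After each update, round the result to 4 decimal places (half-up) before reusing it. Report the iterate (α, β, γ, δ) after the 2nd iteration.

Iteration 1:
  α = (0 - (2)·2.0000 - (-2)·1.0000 - (2)·2.0000) / (7) = -0.8571
  β = (7 - (4)·3.0000 - (-1)·1.0000 - (1)·2.0000) / (9) = -0.6667
  γ = (-12 - (-1)·3.0000 - (-2)·2.0000 - (1)·2.0000) / (7) = -1.0000
  δ = (4 - (1)·3.0000 - (2)·2.0000 - (-1)·1.0000) / (5) = -0.4000
Iteration 2:
  α = (0 - (2)·-0.6667 - (-2)·-1.0000 - (2)·-0.4000) / (7) = 0.0191
  β = (7 - (4)·-0.8571 - (-1)·-1.0000 - (1)·-0.4000) / (9) = 1.0920
  γ = (-12 - (-1)·-0.8571 - (-2)·-0.6667 - (1)·-0.4000) / (7) = -1.9701
  δ = (4 - (1)·-0.8571 - (2)·-0.6667 - (-1)·-1.0000) / (5) = 1.0381

(0.0191, 1.0920, -1.9701, 1.0381)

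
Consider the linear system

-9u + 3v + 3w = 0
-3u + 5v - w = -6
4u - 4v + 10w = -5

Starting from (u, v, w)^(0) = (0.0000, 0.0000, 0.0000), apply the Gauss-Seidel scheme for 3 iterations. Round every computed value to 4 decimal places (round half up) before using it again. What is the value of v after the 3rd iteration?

Iteration 1:
  u = (0 - (3)·0.0000 - (3)·0.0000) / (-9) = 0.0000
  v = (-6 - (-3)·0.0000 - (-1)·0.0000) / (5) = -1.2000
  w = (-5 - (4)·0.0000 - (-4)·-1.2000) / (10) = -0.9800
Iteration 2:
  u = (0 - (3)·-1.2000 - (3)·-0.9800) / (-9) = -0.7267
  v = (-6 - (-3)·-0.7267 - (-1)·-0.9800) / (5) = -1.8320
  w = (-5 - (4)·-0.7267 - (-4)·-1.8320) / (10) = -0.9421
Iteration 3:
  u = (0 - (3)·-1.8320 - (3)·-0.9421) / (-9) = -0.9247
  v = (-6 - (-3)·-0.9247 - (-1)·-0.9421) / (5) = -1.9432
  w = (-5 - (4)·-0.9247 - (-4)·-1.9432) / (10) = -0.9074

-1.9432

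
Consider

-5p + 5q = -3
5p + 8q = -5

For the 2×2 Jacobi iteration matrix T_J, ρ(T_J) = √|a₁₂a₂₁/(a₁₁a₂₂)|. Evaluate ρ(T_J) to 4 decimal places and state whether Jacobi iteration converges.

a₁₂a₂₁/(a₁₁a₂₂) = (5)·(5) / ((-5)·(8)) = -0.625000
ρ = √|-0.625000| = √0.625000 = 0.7906
ρ < 1, so Jacobi converges

0.7906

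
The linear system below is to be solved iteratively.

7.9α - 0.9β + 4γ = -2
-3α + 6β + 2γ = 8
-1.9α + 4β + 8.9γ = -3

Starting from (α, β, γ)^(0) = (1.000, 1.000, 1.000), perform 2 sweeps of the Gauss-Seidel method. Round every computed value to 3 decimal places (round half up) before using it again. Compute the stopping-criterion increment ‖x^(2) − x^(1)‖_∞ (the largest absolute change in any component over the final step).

Iteration 1:
  α = (-2 - (-0.9)·1.000 - (4)·1.000) / (7.9) = -0.646
  β = (8 - (-3)·-0.646 - (2)·1.000) / (6) = 0.677
  γ = (-3 - (-1.9)·-0.646 - (4)·0.677) / (8.9) = -0.779
Iteration 2:
  α = (-2 - (-0.9)·0.677 - (4)·-0.779) / (7.9) = 0.218
  β = (8 - (-3)·0.218 - (2)·-0.779) / (6) = 1.702
  γ = (-3 - (-1.9)·0.218 - (4)·1.702) / (8.9) = -1.055
Change: (0.864, 1.025, -0.276) → max |·| = 1.025

1.025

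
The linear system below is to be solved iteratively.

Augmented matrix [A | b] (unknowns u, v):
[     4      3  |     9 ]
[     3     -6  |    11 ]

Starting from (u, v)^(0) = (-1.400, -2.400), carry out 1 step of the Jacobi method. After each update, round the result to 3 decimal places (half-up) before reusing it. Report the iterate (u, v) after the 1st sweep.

(4.050, -2.533)

Iteration 1:
  u = (9 - (3)·-2.400) / (4) = 4.050
  v = (11 - (3)·-1.400) / (-6) = -2.533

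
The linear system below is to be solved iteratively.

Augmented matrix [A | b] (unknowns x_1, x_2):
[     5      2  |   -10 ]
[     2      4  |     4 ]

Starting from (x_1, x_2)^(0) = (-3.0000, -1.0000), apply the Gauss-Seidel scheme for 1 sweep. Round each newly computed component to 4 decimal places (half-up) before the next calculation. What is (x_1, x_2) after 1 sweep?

Iteration 1:
  x_1 = (-10 - (2)·-1.0000) / (5) = -1.6000
  x_2 = (4 - (2)·-1.6000) / (4) = 1.8000

(-1.6000, 1.8000)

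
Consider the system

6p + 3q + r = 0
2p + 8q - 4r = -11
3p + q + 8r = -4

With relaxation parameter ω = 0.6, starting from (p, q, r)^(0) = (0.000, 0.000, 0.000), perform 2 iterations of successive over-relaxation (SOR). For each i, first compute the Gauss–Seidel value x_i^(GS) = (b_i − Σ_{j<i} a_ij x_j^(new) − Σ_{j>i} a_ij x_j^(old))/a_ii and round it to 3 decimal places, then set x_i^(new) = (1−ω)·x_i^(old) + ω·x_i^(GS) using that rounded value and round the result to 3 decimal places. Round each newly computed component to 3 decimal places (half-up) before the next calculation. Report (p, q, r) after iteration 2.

Iteration 1:
  p: GS value = (0 - (3)·0.000 - (1)·0.000) / (6) = 0.000;  p ← (1−ω)·0.000 + ω·0.000 = 0.000
  q: GS value = (-11 - (2)·0.000 - (-4)·0.000) / (8) = -1.375;  q ← (1−ω)·0.000 + ω·-1.375 = -0.825
  r: GS value = (-4 - (3)·0.000 - (1)·-0.825) / (8) = -0.397;  r ← (1−ω)·0.000 + ω·-0.397 = -0.238
Iteration 2:
  p: GS value = (0 - (3)·-0.825 - (1)·-0.238) / (6) = 0.452;  p ← (1−ω)·0.000 + ω·0.452 = 0.271
  q: GS value = (-11 - (2)·0.271 - (-4)·-0.238) / (8) = -1.562;  q ← (1−ω)·-0.825 + ω·-1.562 = -1.267
  r: GS value = (-4 - (3)·0.271 - (1)·-1.267) / (8) = -0.443;  r ← (1−ω)·-0.238 + ω·-0.443 = -0.361

(0.271, -1.267, -0.361)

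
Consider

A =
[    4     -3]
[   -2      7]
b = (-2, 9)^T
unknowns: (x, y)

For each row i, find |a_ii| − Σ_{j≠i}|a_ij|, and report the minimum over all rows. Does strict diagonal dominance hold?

1

row 1: |4| − (3) = 1
row 2: |7| − (2) = 5
minimum over rows = 1 → strictly diagonally dominant (convergence guaranteed)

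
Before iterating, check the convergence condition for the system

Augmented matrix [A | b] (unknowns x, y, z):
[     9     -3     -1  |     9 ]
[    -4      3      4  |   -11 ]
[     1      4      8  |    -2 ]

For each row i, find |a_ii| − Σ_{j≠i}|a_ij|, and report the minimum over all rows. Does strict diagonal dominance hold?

-5

row 1: |9| − (3+1) = 5
row 2: |3| − (4+4) = -5
row 3: |8| − (1+4) = 3
minimum over rows = -5 → not strictly diagonally dominant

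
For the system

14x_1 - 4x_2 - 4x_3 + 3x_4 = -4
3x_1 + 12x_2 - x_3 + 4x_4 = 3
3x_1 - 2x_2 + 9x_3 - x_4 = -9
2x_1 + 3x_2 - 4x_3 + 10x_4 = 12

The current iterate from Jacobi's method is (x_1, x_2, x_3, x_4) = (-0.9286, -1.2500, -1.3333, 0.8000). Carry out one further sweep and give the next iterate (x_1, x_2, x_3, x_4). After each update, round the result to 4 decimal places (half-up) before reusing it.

One sweep:
  x_1 = (-4 - (-4)·-1.2500 - (-4)·-1.3333 - (3)·0.8000) / (14) = -1.1952
  x_2 = (3 - (3)·-0.9286 - (-1)·-1.3333 - (4)·0.8000) / (12) = 0.1044
  x_3 = (-9 - (3)·-0.9286 - (-2)·-1.2500 - (-1)·0.8000) / (9) = -0.8794
  x_4 = (12 - (2)·-0.9286 - (3)·-1.2500 - (-4)·-1.3333) / (10) = 1.2274

(-1.1952, 0.1044, -0.8794, 1.2274)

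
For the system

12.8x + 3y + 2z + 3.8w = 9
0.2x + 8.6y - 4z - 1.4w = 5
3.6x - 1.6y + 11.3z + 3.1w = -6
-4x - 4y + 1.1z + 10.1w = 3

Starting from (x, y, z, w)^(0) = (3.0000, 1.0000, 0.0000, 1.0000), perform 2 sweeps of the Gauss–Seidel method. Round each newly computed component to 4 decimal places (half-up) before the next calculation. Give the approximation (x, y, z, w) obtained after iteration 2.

Iteration 1:
  x = (9 - (3)·1.0000 - (2)·0.0000 - (3.8)·1.0000) / (12.8) = 0.1719
  y = (5 - (0.2)·0.1719 - (-4)·0.0000 - (-1.4)·1.0000) / (8.6) = 0.7402
  z = (-6 - (3.6)·0.1719 - (-1.6)·0.7402 - (3.1)·1.0000) / (11.3) = -0.7553
  w = (3 - (-4)·0.1719 - (-4)·0.7402 - (1.1)·-0.7553) / (10.1) = 0.7405
Iteration 2:
  x = (9 - (3)·0.7402 - (2)·-0.7553 - (3.8)·0.7405) / (12.8) = 0.4278
  y = (5 - (0.2)·0.4278 - (-4)·-0.7553 - (-1.4)·0.7405) / (8.6) = 0.3407
  z = (-6 - (3.6)·0.4278 - (-1.6)·0.3407 - (3.1)·0.7405) / (11.3) = -0.8222
  w = (3 - (-4)·0.4278 - (-4)·0.3407 - (1.1)·-0.8222) / (10.1) = 0.6909

(0.4278, 0.3407, -0.8222, 0.6909)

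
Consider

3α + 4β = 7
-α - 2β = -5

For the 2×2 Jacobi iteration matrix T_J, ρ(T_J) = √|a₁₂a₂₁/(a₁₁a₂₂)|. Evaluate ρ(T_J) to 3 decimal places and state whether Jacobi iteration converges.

a₁₂a₂₁/(a₁₁a₂₂) = (4)·(-1) / ((3)·(-2)) = 0.666667
ρ = √|0.666667| = √0.666667 = 0.816
ρ < 1, so Jacobi converges

0.816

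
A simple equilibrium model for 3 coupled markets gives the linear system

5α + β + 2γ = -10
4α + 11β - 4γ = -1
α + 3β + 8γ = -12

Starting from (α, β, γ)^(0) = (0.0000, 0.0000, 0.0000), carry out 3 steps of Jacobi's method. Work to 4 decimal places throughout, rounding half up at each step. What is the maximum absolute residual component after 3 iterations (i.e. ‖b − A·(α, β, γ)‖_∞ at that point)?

Iteration 1:
  α = (-10 - (1)·0.0000 - (2)·0.0000) / (5) = -2.0000
  β = (-1 - (4)·0.0000 - (-4)·0.0000) / (11) = -0.0909
  γ = (-12 - (1)·0.0000 - (3)·0.0000) / (8) = -1.5000
Iteration 2:
  α = (-10 - (1)·-0.0909 - (2)·-1.5000) / (5) = -1.3818
  β = (-1 - (4)·-2.0000 - (-4)·-1.5000) / (11) = 0.0909
  γ = (-12 - (1)·-2.0000 - (3)·-0.0909) / (8) = -1.2159
Iteration 3:
  α = (-10 - (1)·0.0909 - (2)·-1.2159) / (5) = -1.5318
  β = (-1 - (4)·-1.3818 - (-4)·-1.2159) / (11) = -0.0306
  γ = (-12 - (1)·-1.3818 - (3)·0.0909) / (8) = -1.3614
Residual b − A·x = (0.4124, 0.0182, 0.5148); ∞-norm = 0.5148

0.5148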